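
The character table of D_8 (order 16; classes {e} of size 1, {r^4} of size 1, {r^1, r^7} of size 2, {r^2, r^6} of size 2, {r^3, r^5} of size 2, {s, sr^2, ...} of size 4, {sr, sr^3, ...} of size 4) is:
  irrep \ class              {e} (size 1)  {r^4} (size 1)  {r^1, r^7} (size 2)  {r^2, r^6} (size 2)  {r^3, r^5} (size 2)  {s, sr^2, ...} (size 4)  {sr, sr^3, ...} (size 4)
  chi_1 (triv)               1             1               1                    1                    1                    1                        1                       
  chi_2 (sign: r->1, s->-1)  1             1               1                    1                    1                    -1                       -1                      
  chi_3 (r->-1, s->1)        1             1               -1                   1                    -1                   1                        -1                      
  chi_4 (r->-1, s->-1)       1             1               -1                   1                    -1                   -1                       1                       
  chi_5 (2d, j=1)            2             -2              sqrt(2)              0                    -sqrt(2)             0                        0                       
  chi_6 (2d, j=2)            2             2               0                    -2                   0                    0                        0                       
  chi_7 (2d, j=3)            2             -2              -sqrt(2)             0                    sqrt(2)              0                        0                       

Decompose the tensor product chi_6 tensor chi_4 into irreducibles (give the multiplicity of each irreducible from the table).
chi_6 tensor chi_4 = chi_6 (all other irreducibles have multiplicity 0).

The character of a tensor product is the pointwise product (chi_6 * chi_4)(C) = chi_6(C) * chi_4(C):
  {e}: (2)*(1), {r^4}: (2)*(1), {r^1, r^7}: (0)*(-1), {r^2, r^6}: (-2)*(1), {r^3, r^5}: (0)*(-1), {s, sr^2, ...}: (0)*(-1), {sr, sr^3, ...}: (0)*(1)
so (chi_6 * chi_4) takes values
  {e} -> 2, {r^4} -> 2, {r^1, r^7} -> 0, {r^2, r^6} -> -2, {r^3, r^5} -> 0, {s, sr^2, ...} -> 0, {sr, sr^3, ...} -> 0.
Now take the inner product of this character with each irreducible chi from the table, <chi_6*chi_4, chi> = (1/16) sum_C |C| (chi_6*chi_4)(C) conj(chi(C)):
  <chi_6*chi_4, chi_1> = (1/16)[1*(2)*conj(1) + 1*(2)*conj(1) + 2*(0)*conj(1) + 2*(-2)*conj(1) + 2*(0)*conj(1) + 4*(0)*conj(1) + 4*(0)*conj(1)]
      = (1/16)[(2) + (2) + (0) + (-4) + (0) + (0) + (0)] = 0/16 = 0
  <chi_6*chi_4, chi_2> = (1/16)[1*(2)*conj(1) + 1*(2)*conj(1) + 2*(0)*conj(1) + 2*(-2)*conj(1) + 2*(0)*conj(1) + 4*(0)*conj(-1) + 4*(0)*conj(-1)]
      = (1/16)[(2) + (2) + (0) + (-4) + (0) + (0) + (0)] = 0/16 = 0
  <chi_6*chi_4, chi_3> = (1/16)[1*(2)*conj(1) + 1*(2)*conj(1) + 2*(0)*conj(-1) + 2*(-2)*conj(1) + 2*(0)*conj(-1) + 4*(0)*conj(1) + 4*(0)*conj(-1)]
      = (1/16)[(2) + (2) + (0) + (-4) + (0) + (0) + (0)] = 0/16 = 0
  <chi_6*chi_4, chi_4> = (1/16)[1*(2)*conj(1) + 1*(2)*conj(1) + 2*(0)*conj(-1) + 2*(-2)*conj(1) + 2*(0)*conj(-1) + 4*(0)*conj(-1) + 4*(0)*conj(1)]
      = (1/16)[(2) + (2) + (0) + (-4) + (0) + (0) + (0)] = 0/16 = 0
  <chi_6*chi_4, chi_5> = (1/16)[1*(2)*conj(2) + 1*(2)*conj(-2) + 2*(0)*conj(sqrt(2)) + 2*(-2)*conj(0) + 2*(0)*conj(-sqrt(2)) + 4*(0)*conj(0) + 4*(0)*conj(0)]
      = (1/16)[(4) + (-4) + (0) + (0) + (0) + (0) + (0)] = 0/16 = 0
  <chi_6*chi_4, chi_6> = (1/16)[1*(2)*conj(2) + 1*(2)*conj(2) + 2*(0)*conj(0) + 2*(-2)*conj(-2) + 2*(0)*conj(0) + 4*(0)*conj(0) + 4*(0)*conj(0)]
      = (1/16)[(4) + (4) + (0) + (8) + (0) + (0) + (0)] = 16/16 = 1
  <chi_6*chi_4, chi_7> = (1/16)[1*(2)*conj(2) + 1*(2)*conj(-2) + 2*(0)*conj(-sqrt(2)) + 2*(-2)*conj(0) + 2*(0)*conj(sqrt(2)) + 4*(0)*conj(0) + 4*(0)*conj(0)]
      = (1/16)[(4) + (-4) + (0) + (0) + (0) + (0) + (0)] = 0/16 = 0
Hence the multiplicities are chi_6: 1. Dimension check: dim(chi_6)*dim(chi_4) = 2*1 = 2 and sum (mult * dim) = 1*2 = 2.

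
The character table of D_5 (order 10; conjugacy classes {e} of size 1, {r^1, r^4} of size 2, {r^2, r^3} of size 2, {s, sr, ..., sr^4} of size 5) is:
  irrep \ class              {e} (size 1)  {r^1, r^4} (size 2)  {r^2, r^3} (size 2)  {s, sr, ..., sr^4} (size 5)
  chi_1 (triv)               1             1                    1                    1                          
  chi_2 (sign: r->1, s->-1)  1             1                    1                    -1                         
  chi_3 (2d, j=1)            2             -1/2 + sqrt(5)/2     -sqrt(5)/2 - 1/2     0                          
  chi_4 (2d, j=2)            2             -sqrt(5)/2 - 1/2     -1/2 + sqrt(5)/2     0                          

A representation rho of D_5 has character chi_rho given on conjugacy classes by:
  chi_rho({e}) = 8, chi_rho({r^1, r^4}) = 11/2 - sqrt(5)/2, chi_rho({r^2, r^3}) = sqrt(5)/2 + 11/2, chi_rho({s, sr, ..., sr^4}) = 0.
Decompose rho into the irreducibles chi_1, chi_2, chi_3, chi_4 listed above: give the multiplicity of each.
Multiplicities: chi_1: 3, chi_2: 3, chi_3: 0, chi_4: 1.

Details: Use <chi_rho, chi> = (1/|G|) sum_C |C| * chi_rho(C) * conj(chi(C)) with |G| = 10 for each irreducible chi in the table:
  <chi_rho, chi_1> = (1/10)[1*(8)*conj(1) + 2*(11/2 - sqrt(5)/2)*conj(1) + 2*(sqrt(5)/2 + 11/2)*conj(1) + 5*(0)*conj(1)]
      = (1/10)[(8) + (11 - sqrt(5)) + (sqrt(5) + 11) + (0)] = 30/10 = 3
  <chi_rho, chi_2> = (1/10)[1*(8)*conj(1) + 2*(11/2 - sqrt(5)/2)*conj(1) + 2*(sqrt(5)/2 + 11/2)*conj(1) + 5*(0)*conj(-1)]
      = (1/10)[(8) + (11 - sqrt(5)) + (sqrt(5) + 11) + (0)] = 30/10 = 3
  <chi_rho, chi_3> = (1/10)[1*(8)*conj(2) + 2*(11/2 - sqrt(5)/2)*conj(-1/2 + sqrt(5)/2) + 2*(sqrt(5)/2 + 11/2)*conj(-sqrt(5)/2 - 1/2) + 5*(0)*conj(0)]
      = (1/10)[(16) + (-8 + 6*sqrt(5)) + (-6*sqrt(5) - 8) + (0)] = 0/10 = 0
  <chi_rho, chi_4> = (1/10)[1*(8)*conj(2) + 2*(11/2 - sqrt(5)/2)*conj(-sqrt(5)/2 - 1/2) + 2*(sqrt(5)/2 + 11/2)*conj(-1/2 + sqrt(5)/2) + 5*(0)*conj(0)]
      = (1/10)[(16) + (-5*sqrt(5) - 3) + (-3 + 5*sqrt(5)) + (0)] = 10/10 = 1
Dimension check: dim(rho) = sum (mult * dim) = 3*1 + 3*1 + 0*2 + 1*2 = 8 = chi_rho(e) = 8.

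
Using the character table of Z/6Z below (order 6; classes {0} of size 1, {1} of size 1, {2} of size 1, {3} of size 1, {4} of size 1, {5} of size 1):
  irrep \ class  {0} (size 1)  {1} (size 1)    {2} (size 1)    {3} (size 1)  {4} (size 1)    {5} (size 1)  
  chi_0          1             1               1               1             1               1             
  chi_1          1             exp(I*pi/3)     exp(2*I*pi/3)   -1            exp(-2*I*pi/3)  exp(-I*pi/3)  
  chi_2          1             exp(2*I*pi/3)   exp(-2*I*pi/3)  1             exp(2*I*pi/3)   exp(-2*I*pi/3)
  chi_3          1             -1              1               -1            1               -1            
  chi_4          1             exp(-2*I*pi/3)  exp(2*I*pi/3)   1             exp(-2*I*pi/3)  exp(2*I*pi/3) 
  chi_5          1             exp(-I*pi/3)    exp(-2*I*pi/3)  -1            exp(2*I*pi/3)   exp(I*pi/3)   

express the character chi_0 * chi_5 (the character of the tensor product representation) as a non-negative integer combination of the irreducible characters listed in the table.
chi_0 tensor chi_5 = chi_5 (all other irreducibles have multiplicity 0).

Working: The character of a tensor product is the pointwise product (chi_0 * chi_5)(C) = chi_0(C) * chi_5(C):
  {0}: (1)*(1), {1}: (1)*(exp(-I*pi/3)), {2}: (1)*(exp(-2*I*pi/3)), {3}: (1)*(-1), {4}: (1)*(exp(2*I*pi/3)), {5}: (1)*(exp(I*pi/3))
so (chi_0 * chi_5) takes values
  {0} -> 1, {1} -> exp(-I*pi/3), {2} -> exp(-2*I*pi/3), {3} -> -1, {4} -> exp(2*I*pi/3), {5} -> exp(I*pi/3).
Now take the inner product of this character with each irreducible chi from the table, <chi_0*chi_5, chi> = (1/6) sum_C |C| (chi_0*chi_5)(C) conj(chi(C)):
  <chi_0*chi_5, chi_0> = (1/6)[1*(1)*conj(1) + 1*(exp(-I*pi/3))*conj(1) + 1*(exp(-2*I*pi/3))*conj(1) + 1*(-1)*conj(1) + 1*(exp(2*I*pi/3))*conj(1) + 1*(exp(I*pi/3))*conj(1)]
      = (1/6)[(1) + (exp(-I*pi/3)) + (exp(-2*I*pi/3)) + (-1) + (exp(2*I*pi/3)) + (exp(I*pi/3))] = 0/6 = 0
  <chi_0*chi_5, chi_1> = (1/6)[1*(1)*conj(1) + 1*(exp(-I*pi/3))*conj(exp(I*pi/3)) + 1*(exp(-2*I*pi/3))*conj(exp(2*I*pi/3)) + 1*(-1)*conj(-1) + 1*(exp(2*I*pi/3))*conj(exp(-2*I*pi/3)) + 1*(exp(I*pi/3))*conj(exp(-I*pi/3))]
      = (1/6)[(1) + (exp(-2*I*pi/3)) + (exp(2*I*pi/3)) + (1) + (exp(-2*I*pi/3)) + (exp(2*I*pi/3))] = 0/6 = 0
  <chi_0*chi_5, chi_2> = (1/6)[1*(1)*conj(1) + 1*(exp(-I*pi/3))*conj(exp(2*I*pi/3)) + 1*(exp(-2*I*pi/3))*conj(exp(-2*I*pi/3)) + 1*(-1)*conj(1) + 1*(exp(2*I*pi/3))*conj(exp(2*I*pi/3)) + 1*(exp(I*pi/3))*conj(exp(-2*I*pi/3))]
      = (1/6)[(1) + (-1) + (1) + (-1) + (1) + (-1)] = 0/6 = 0
  <chi_0*chi_5, chi_3> = (1/6)[1*(1)*conj(1) + 1*(exp(-I*pi/3))*conj(-1) + 1*(exp(-2*I*pi/3))*conj(1) + 1*(-1)*conj(-1) + 1*(exp(2*I*pi/3))*conj(1) + 1*(exp(I*pi/3))*conj(-1)]
      = (1/6)[(1) + (-exp(-I*pi/3)) + (exp(-2*I*pi/3)) + (1) + (exp(2*I*pi/3)) + (-exp(I*pi/3))] = 0/6 = 0
  <chi_0*chi_5, chi_4> = (1/6)[1*(1)*conj(1) + 1*(exp(-I*pi/3))*conj(exp(-2*I*pi/3)) + 1*(exp(-2*I*pi/3))*conj(exp(2*I*pi/3)) + 1*(-1)*conj(1) + 1*(exp(2*I*pi/3))*conj(exp(-2*I*pi/3)) + 1*(exp(I*pi/3))*conj(exp(2*I*pi/3))]
      = (1/6)[(1) + (exp(I*pi/3)) + (exp(2*I*pi/3)) + (-1) + (exp(-2*I*pi/3)) + (exp(-I*pi/3))] = 0/6 = 0
  <chi_0*chi_5, chi_5> = (1/6)[1*(1)*conj(1) + 1*(exp(-I*pi/3))*conj(exp(-I*pi/3)) + 1*(exp(-2*I*pi/3))*conj(exp(-2*I*pi/3)) + 1*(-1)*conj(-1) + 1*(exp(2*I*pi/3))*conj(exp(2*I*pi/3)) + 1*(exp(I*pi/3))*conj(exp(I*pi/3))]
      = (1/6)[(1) + (1) + (1) + (1) + (1) + (1)] = 6/6 = 1
(Exp terms are combined using exp(i*s)*conj(exp(i*t)) = exp(i*(s-t)), and sums of them are collapsed using the identity that for every m > 1 the m distinct m-th roots of unity sum to 0, e.g. 1 + exp(2*I*pi/3) + exp(-2*I*pi/3) = 0.)
Hence the multiplicities are chi_5: 1. Dimension check: dim(chi_0)*dim(chi_5) = 1*1 = 1 and sum (mult * dim) = 1*1 = 1.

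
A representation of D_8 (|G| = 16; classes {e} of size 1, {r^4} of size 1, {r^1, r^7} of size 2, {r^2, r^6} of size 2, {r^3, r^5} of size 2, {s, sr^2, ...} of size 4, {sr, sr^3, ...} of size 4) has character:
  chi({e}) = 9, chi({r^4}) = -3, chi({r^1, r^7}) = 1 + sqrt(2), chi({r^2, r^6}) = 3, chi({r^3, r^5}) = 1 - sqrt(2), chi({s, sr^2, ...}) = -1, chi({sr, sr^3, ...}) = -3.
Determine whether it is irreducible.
Not irreducible (reducible): <chi, chi> = 10 > 1.

Explanation: <chi, chi> = (1/|G|) sum_C |C| * |chi(C)|^2 = (1/16)[1*|9|^2 + 1*|-3|^2 + 2*|1 + sqrt(2)|^2 + 2*|3|^2 + 2*|1 - sqrt(2)|^2 + 4*|-1|^2 + 4*|-3|^2]
  = (1/16)[(81) + (9) + (4*sqrt(2) + 6) + (18) + (6 - 4*sqrt(2)) + (4) + (36)] = 160/16 = 10.
A character is irreducible iff <chi, chi> = 1, so this representation is reducible.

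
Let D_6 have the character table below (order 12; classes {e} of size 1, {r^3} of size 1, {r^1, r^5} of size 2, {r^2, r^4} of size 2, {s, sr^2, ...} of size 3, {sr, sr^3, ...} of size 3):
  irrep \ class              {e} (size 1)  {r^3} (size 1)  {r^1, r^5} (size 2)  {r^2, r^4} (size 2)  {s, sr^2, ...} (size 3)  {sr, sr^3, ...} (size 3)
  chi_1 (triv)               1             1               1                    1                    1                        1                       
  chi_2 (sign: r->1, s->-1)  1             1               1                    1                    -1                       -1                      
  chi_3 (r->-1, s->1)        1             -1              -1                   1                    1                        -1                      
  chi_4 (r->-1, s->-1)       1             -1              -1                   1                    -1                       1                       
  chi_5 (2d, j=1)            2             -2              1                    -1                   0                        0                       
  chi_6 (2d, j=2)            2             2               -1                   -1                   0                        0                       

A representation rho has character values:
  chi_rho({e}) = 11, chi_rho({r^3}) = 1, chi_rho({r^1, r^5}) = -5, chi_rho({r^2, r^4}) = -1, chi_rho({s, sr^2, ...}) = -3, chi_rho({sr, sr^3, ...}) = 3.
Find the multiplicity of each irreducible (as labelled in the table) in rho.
Multiplicities: chi_1: 0, chi_2: 0, chi_3: 0, chi_4: 3, chi_5: 1, chi_6: 3.

Reasoning: Use <chi_rho, chi> = (1/|G|) sum_C |C| * chi_rho(C) * conj(chi(C)) with |G| = 12 for each irreducible chi in the table:
  <chi_rho, chi_1> = (1/12)[1*(11)*conj(1) + 1*(1)*conj(1) + 2*(-5)*conj(1) + 2*(-1)*conj(1) + 3*(-3)*conj(1) + 3*(3)*conj(1)]
      = (1/12)[(11) + (1) + (-10) + (-2) + (-9) + (9)] = 0/12 = 0
  <chi_rho, chi_2> = (1/12)[1*(11)*conj(1) + 1*(1)*conj(1) + 2*(-5)*conj(1) + 2*(-1)*conj(1) + 3*(-3)*conj(-1) + 3*(3)*conj(-1)]
      = (1/12)[(11) + (1) + (-10) + (-2) + (9) + (-9)] = 0/12 = 0
  <chi_rho, chi_3> = (1/12)[1*(11)*conj(1) + 1*(1)*conj(-1) + 2*(-5)*conj(-1) + 2*(-1)*conj(1) + 3*(-3)*conj(1) + 3*(3)*conj(-1)]
      = (1/12)[(11) + (-1) + (10) + (-2) + (-9) + (-9)] = 0/12 = 0
  <chi_rho, chi_4> = (1/12)[1*(11)*conj(1) + 1*(1)*conj(-1) + 2*(-5)*conj(-1) + 2*(-1)*conj(1) + 3*(-3)*conj(-1) + 3*(3)*conj(1)]
      = (1/12)[(11) + (-1) + (10) + (-2) + (9) + (9)] = 36/12 = 3
  <chi_rho, chi_5> = (1/12)[1*(11)*conj(2) + 1*(1)*conj(-2) + 2*(-5)*conj(1) + 2*(-1)*conj(-1) + 3*(-3)*conj(0) + 3*(3)*conj(0)]
      = (1/12)[(22) + (-2) + (-10) + (2) + (0) + (0)] = 12/12 = 1
  <chi_rho, chi_6> = (1/12)[1*(11)*conj(2) + 1*(1)*conj(2) + 2*(-5)*conj(-1) + 2*(-1)*conj(-1) + 3*(-3)*conj(0) + 3*(3)*conj(0)]
      = (1/12)[(22) + (2) + (10) + (2) + (0) + (0)] = 36/12 = 3
Dimension check: dim(rho) = sum (mult * dim) = 0*1 + 0*1 + 0*1 + 3*1 + 1*2 + 3*2 = 11 = chi_rho(e) = 11.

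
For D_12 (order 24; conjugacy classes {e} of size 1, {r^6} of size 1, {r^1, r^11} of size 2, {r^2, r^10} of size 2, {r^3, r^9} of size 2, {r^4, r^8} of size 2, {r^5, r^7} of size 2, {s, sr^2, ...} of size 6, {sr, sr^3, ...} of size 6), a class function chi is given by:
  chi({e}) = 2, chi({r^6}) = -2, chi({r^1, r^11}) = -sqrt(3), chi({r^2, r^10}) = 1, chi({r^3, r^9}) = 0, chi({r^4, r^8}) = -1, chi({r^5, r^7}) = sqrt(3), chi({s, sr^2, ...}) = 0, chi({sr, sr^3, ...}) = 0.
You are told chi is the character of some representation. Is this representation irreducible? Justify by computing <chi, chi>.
Irreducible: <chi, chi> = 1.

Proof sketch: <chi, chi> = (1/|G|) sum_C |C| * |chi(C)|^2 = (1/24)[1*|2|^2 + 1*|-2|^2 + 2*|-sqrt(3)|^2 + 2*|1|^2 + 2*|0|^2 + 2*|-1|^2 + 2*|sqrt(3)|^2 + 6*|0|^2 + 6*|0|^2]
  = (1/24)[(4) + (4) + (6) + (2) + (0) + (2) + (6) + (0) + (0)] = 24/24 = 1.
A character is irreducible iff <chi, chi> = 1, so this representation is irreducible.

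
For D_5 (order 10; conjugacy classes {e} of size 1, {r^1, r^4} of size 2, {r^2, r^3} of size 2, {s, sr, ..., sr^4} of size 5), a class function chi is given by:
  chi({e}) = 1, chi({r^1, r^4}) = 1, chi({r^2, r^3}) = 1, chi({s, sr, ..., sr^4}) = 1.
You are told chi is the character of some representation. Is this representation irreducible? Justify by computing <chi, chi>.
Irreducible: <chi, chi> = 1.

Justification: <chi, chi> = (1/|G|) sum_C |C| * |chi(C)|^2 = (1/10)[1*|1|^2 + 2*|1|^2 + 2*|1|^2 + 5*|1|^2]
  = (1/10)[(1) + (2) + (2) + (5)] = 10/10 = 1.
A character is irreducible iff <chi, chi> = 1, so this representation is irreducible.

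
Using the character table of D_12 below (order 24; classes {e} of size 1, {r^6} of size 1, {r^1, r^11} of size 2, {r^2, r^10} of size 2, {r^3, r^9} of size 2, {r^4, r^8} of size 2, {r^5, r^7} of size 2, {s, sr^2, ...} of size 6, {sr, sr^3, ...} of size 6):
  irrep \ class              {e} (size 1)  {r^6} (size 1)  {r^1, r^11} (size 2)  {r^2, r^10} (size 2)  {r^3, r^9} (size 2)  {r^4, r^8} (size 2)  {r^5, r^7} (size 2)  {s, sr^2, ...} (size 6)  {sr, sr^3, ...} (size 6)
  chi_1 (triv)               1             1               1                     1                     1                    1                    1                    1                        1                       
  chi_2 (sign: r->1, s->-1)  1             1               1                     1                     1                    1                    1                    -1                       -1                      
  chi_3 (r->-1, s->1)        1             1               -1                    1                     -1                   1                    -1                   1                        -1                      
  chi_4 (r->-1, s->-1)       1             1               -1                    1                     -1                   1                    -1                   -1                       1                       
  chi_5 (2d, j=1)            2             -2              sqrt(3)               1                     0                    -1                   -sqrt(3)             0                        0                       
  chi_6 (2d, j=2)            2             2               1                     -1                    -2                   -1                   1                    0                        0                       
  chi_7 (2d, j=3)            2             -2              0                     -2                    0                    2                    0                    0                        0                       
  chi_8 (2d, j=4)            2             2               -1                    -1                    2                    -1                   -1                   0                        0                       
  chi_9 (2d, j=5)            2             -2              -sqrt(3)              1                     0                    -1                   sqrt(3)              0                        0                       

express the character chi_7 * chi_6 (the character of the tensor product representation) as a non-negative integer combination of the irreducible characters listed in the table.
chi_7 tensor chi_6 = chi_5 + chi_9 (all other irreducibles have multiplicity 0).

Explanation: The character of a tensor product is the pointwise product (chi_7 * chi_6)(C) = chi_7(C) * chi_6(C):
  {e}: (2)*(2), {r^6}: (-2)*(2), {r^1, r^11}: (0)*(1), {r^2, r^10}: (-2)*(-1), {r^3, r^9}: (0)*(-2), {r^4, r^8}: (2)*(-1), {r^5, r^7}: (0)*(1), {s, sr^2, ...}: (0)*(0), {sr, sr^3, ...}: (0)*(0)
so (chi_7 * chi_6) takes values
  {e} -> 4, {r^6} -> -4, {r^1, r^11} -> 0, {r^2, r^10} -> 2, {r^3, r^9} -> 0, {r^4, r^8} -> -2, {r^5, r^7} -> 0, {s, sr^2, ...} -> 0, {sr, sr^3, ...} -> 0.
Now take the inner product of this character with each irreducible chi from the table, <chi_7*chi_6, chi> = (1/24) sum_C |C| (chi_7*chi_6)(C) conj(chi(C)):
  <chi_7*chi_6, chi_1> = (1/24)[1*(4)*conj(1) + 1*(-4)*conj(1) + 2*(0)*conj(1) + 2*(2)*conj(1) + 2*(0)*conj(1) + 2*(-2)*conj(1) + 2*(0)*conj(1) + 6*(0)*conj(1) + 6*(0)*conj(1)]
      = (1/24)[(4) + (-4) + (0) + (4) + (0) + (-4) + (0) + (0) + (0)] = 0/24 = 0
  <chi_7*chi_6, chi_2> = (1/24)[1*(4)*conj(1) + 1*(-4)*conj(1) + 2*(0)*conj(1) + 2*(2)*conj(1) + 2*(0)*conj(1) + 2*(-2)*conj(1) + 2*(0)*conj(1) + 6*(0)*conj(-1) + 6*(0)*conj(-1)]
      = (1/24)[(4) + (-4) + (0) + (4) + (0) + (-4) + (0) + (0) + (0)] = 0/24 = 0
  <chi_7*chi_6, chi_3> = (1/24)[1*(4)*conj(1) + 1*(-4)*conj(1) + 2*(0)*conj(-1) + 2*(2)*conj(1) + 2*(0)*conj(-1) + 2*(-2)*conj(1) + 2*(0)*conj(-1) + 6*(0)*conj(1) + 6*(0)*conj(-1)]
      = (1/24)[(4) + (-4) + (0) + (4) + (0) + (-4) + (0) + (0) + (0)] = 0/24 = 0
  <chi_7*chi_6, chi_4> = (1/24)[1*(4)*conj(1) + 1*(-4)*conj(1) + 2*(0)*conj(-1) + 2*(2)*conj(1) + 2*(0)*conj(-1) + 2*(-2)*conj(1) + 2*(0)*conj(-1) + 6*(0)*conj(-1) + 6*(0)*conj(1)]
      = (1/24)[(4) + (-4) + (0) + (4) + (0) + (-4) + (0) + (0) + (0)] = 0/24 = 0
  <chi_7*chi_6, chi_5> = (1/24)[1*(4)*conj(2) + 1*(-4)*conj(-2) + 2*(0)*conj(sqrt(3)) + 2*(2)*conj(1) + 2*(0)*conj(0) + 2*(-2)*conj(-1) + 2*(0)*conj(-sqrt(3)) + 6*(0)*conj(0) + 6*(0)*conj(0)]
      = (1/24)[(8) + (8) + (0) + (4) + (0) + (4) + (0) + (0) + (0)] = 24/24 = 1
  <chi_7*chi_6, chi_6> = (1/24)[1*(4)*conj(2) + 1*(-4)*conj(2) + 2*(0)*conj(1) + 2*(2)*conj(-1) + 2*(0)*conj(-2) + 2*(-2)*conj(-1) + 2*(0)*conj(1) + 6*(0)*conj(0) + 6*(0)*conj(0)]
      = (1/24)[(8) + (-8) + (0) + (-4) + (0) + (4) + (0) + (0) + (0)] = 0/24 = 0
  <chi_7*chi_6, chi_7> = (1/24)[1*(4)*conj(2) + 1*(-4)*conj(-2) + 2*(0)*conj(0) + 2*(2)*conj(-2) + 2*(0)*conj(0) + 2*(-2)*conj(2) + 2*(0)*conj(0) + 6*(0)*conj(0) + 6*(0)*conj(0)]
      = (1/24)[(8) + (8) + (0) + (-8) + (0) + (-8) + (0) + (0) + (0)] = 0/24 = 0
  <chi_7*chi_6, chi_8> = (1/24)[1*(4)*conj(2) + 1*(-4)*conj(2) + 2*(0)*conj(-1) + 2*(2)*conj(-1) + 2*(0)*conj(2) + 2*(-2)*conj(-1) + 2*(0)*conj(-1) + 6*(0)*conj(0) + 6*(0)*conj(0)]
      = (1/24)[(8) + (-8) + (0) + (-4) + (0) + (4) + (0) + (0) + (0)] = 0/24 = 0
  <chi_7*chi_6, chi_9> = (1/24)[1*(4)*conj(2) + 1*(-4)*conj(-2) + 2*(0)*conj(-sqrt(3)) + 2*(2)*conj(1) + 2*(0)*conj(0) + 2*(-2)*conj(-1) + 2*(0)*conj(sqrt(3)) + 6*(0)*conj(0) + 6*(0)*conj(0)]
      = (1/24)[(8) + (8) + (0) + (4) + (0) + (4) + (0) + (0) + (0)] = 24/24 = 1
Hence the multiplicities are chi_5: 1, chi_9: 1. Dimension check: dim(chi_7)*dim(chi_6) = 2*2 = 4 and sum (mult * dim) = 1*2 + 1*2 = 4.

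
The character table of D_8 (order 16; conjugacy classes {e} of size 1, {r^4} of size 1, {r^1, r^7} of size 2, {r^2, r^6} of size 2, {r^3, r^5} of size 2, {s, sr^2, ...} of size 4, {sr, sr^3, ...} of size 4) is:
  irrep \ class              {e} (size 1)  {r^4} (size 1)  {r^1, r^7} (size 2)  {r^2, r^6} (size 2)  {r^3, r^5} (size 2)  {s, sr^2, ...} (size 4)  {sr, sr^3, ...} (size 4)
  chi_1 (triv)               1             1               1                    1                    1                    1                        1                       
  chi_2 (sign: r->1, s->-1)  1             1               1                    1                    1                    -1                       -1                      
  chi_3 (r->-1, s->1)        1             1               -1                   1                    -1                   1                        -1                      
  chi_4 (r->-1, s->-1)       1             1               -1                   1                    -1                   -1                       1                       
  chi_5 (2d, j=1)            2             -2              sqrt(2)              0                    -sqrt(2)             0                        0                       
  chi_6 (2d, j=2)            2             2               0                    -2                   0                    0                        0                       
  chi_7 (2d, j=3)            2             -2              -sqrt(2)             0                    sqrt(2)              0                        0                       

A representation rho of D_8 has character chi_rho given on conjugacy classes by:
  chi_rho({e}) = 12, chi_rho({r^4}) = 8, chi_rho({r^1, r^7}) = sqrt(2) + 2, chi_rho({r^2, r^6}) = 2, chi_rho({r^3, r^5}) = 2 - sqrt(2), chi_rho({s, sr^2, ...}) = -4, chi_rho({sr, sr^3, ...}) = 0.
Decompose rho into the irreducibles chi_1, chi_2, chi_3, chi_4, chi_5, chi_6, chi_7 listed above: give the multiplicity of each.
Multiplicities: chi_1: 1, chi_2: 3, chi_3: 0, chi_4: 2, chi_5: 1, chi_6: 2, chi_7: 0.

Use <chi_rho, chi> = (1/|G|) sum_C |C| * chi_rho(C) * conj(chi(C)) with |G| = 16 for each irreducible chi in the table:
  <chi_rho, chi_1> = (1/16)[1*(12)*conj(1) + 1*(8)*conj(1) + 2*(sqrt(2) + 2)*conj(1) + 2*(2)*conj(1) + 2*(2 - sqrt(2))*conj(1) + 4*(-4)*conj(1) + 4*(0)*conj(1)]
      = (1/16)[(12) + (8) + (2*sqrt(2) + 4) + (4) + (4 - 2*sqrt(2)) + (-16) + (0)] = 16/16 = 1
  <chi_rho, chi_2> = (1/16)[1*(12)*conj(1) + 1*(8)*conj(1) + 2*(sqrt(2) + 2)*conj(1) + 2*(2)*conj(1) + 2*(2 - sqrt(2))*conj(1) + 4*(-4)*conj(-1) + 4*(0)*conj(-1)]
      = (1/16)[(12) + (8) + (2*sqrt(2) + 4) + (4) + (4 - 2*sqrt(2)) + (16) + (0)] = 48/16 = 3
  <chi_rho, chi_3> = (1/16)[1*(12)*conj(1) + 1*(8)*conj(1) + 2*(sqrt(2) + 2)*conj(-1) + 2*(2)*conj(1) + 2*(2 - sqrt(2))*conj(-1) + 4*(-4)*conj(1) + 4*(0)*conj(-1)]
      = (1/16)[(12) + (8) + (-4 - 2*sqrt(2)) + (4) + (-4 + 2*sqrt(2)) + (-16) + (0)] = 0/16 = 0
  <chi_rho, chi_4> = (1/16)[1*(12)*conj(1) + 1*(8)*conj(1) + 2*(sqrt(2) + 2)*conj(-1) + 2*(2)*conj(1) + 2*(2 - sqrt(2))*conj(-1) + 4*(-4)*conj(-1) + 4*(0)*conj(1)]
      = (1/16)[(12) + (8) + (-4 - 2*sqrt(2)) + (4) + (-4 + 2*sqrt(2)) + (16) + (0)] = 32/16 = 2
  <chi_rho, chi_5> = (1/16)[1*(12)*conj(2) + 1*(8)*conj(-2) + 2*(sqrt(2) + 2)*conj(sqrt(2)) + 2*(2)*conj(0) + 2*(2 - sqrt(2))*conj(-sqrt(2)) + 4*(-4)*conj(0) + 4*(0)*conj(0)]
      = (1/16)[(24) + (-16) + (4 + 4*sqrt(2)) + (0) + (4 - 4*sqrt(2)) + (0) + (0)] = 16/16 = 1
  <chi_rho, chi_6> = (1/16)[1*(12)*conj(2) + 1*(8)*conj(2) + 2*(sqrt(2) + 2)*conj(0) + 2*(2)*conj(-2) + 2*(2 - sqrt(2))*conj(0) + 4*(-4)*conj(0) + 4*(0)*conj(0)]
      = (1/16)[(24) + (16) + (0) + (-8) + (0) + (0) + (0)] = 32/16 = 2
  <chi_rho, chi_7> = (1/16)[1*(12)*conj(2) + 1*(8)*conj(-2) + 2*(sqrt(2) + 2)*conj(-sqrt(2)) + 2*(2)*conj(0) + 2*(2 - sqrt(2))*conj(sqrt(2)) + 4*(-4)*conj(0) + 4*(0)*conj(0)]
      = (1/16)[(24) + (-16) + (-4*sqrt(2) - 4) + (0) + (-4 + 4*sqrt(2)) + (0) + (0)] = 0/16 = 0
Dimension check: dim(rho) = sum (mult * dim) = 1*1 + 3*1 + 0*1 + 2*1 + 1*2 + 2*2 + 0*2 = 12 = chi_rho(e) = 12.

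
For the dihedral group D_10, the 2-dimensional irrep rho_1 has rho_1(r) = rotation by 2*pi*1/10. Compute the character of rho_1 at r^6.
chi_{rho_1}(r^6) = 2*cos(2*pi*1*6/10) = -sqrt(5)/2 - 1/2

Justification: rho_1(r^6) is rotation by angle 2*pi*1*6/10, whose trace is 2*cos(2*pi*1*6/10) = -sqrt(5)/2 - 1/2.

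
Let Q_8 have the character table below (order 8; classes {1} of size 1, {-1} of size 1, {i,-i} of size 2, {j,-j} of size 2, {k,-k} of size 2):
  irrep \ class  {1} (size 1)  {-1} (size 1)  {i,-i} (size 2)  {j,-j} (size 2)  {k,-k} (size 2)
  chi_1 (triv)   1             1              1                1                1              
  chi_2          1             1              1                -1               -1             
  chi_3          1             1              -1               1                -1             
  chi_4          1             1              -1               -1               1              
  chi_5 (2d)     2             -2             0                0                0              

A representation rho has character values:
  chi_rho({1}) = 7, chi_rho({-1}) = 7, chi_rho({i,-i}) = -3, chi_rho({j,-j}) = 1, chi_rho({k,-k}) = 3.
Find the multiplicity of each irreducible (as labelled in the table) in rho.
Multiplicities: chi_1: 2, chi_2: 0, chi_3: 2, chi_4: 3, chi_5: 0.

Why: Use <chi_rho, chi> = (1/|G|) sum_C |C| * chi_rho(C) * conj(chi(C)) with |G| = 8 for each irreducible chi in the table:
  <chi_rho, chi_1> = (1/8)[1*(7)*conj(1) + 1*(7)*conj(1) + 2*(-3)*conj(1) + 2*(1)*conj(1) + 2*(3)*conj(1)]
      = (1/8)[(7) + (7) + (-6) + (2) + (6)] = 16/8 = 2
  <chi_rho, chi_2> = (1/8)[1*(7)*conj(1) + 1*(7)*conj(1) + 2*(-3)*conj(1) + 2*(1)*conj(-1) + 2*(3)*conj(-1)]
      = (1/8)[(7) + (7) + (-6) + (-2) + (-6)] = 0/8 = 0
  <chi_rho, chi_3> = (1/8)[1*(7)*conj(1) + 1*(7)*conj(1) + 2*(-3)*conj(-1) + 2*(1)*conj(1) + 2*(3)*conj(-1)]
      = (1/8)[(7) + (7) + (6) + (2) + (-6)] = 16/8 = 2
  <chi_rho, chi_4> = (1/8)[1*(7)*conj(1) + 1*(7)*conj(1) + 2*(-3)*conj(-1) + 2*(1)*conj(-1) + 2*(3)*conj(1)]
      = (1/8)[(7) + (7) + (6) + (-2) + (6)] = 24/8 = 3
  <chi_rho, chi_5> = (1/8)[1*(7)*conj(2) + 1*(7)*conj(-2) + 2*(-3)*conj(0) + 2*(1)*conj(0) + 2*(3)*conj(0)]
      = (1/8)[(14) + (-14) + (0) + (0) + (0)] = 0/8 = 0
Dimension check: dim(rho) = sum (mult * dim) = 2*1 + 0*1 + 2*1 + 3*1 + 0*2 = 7 = chi_rho(e) = 7.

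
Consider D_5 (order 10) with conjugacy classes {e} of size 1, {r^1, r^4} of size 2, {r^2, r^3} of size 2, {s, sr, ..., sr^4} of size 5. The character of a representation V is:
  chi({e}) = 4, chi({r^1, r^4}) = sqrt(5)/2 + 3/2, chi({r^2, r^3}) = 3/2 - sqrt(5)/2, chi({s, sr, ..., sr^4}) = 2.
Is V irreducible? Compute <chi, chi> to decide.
Not irreducible (reducible): <chi, chi> = 5 > 1.

Derivation: <chi, chi> = (1/|G|) sum_C |C| * |chi(C)|^2 = (1/10)[1*|4|^2 + 2*|sqrt(5)/2 + 3/2|^2 + 2*|3/2 - sqrt(5)/2|^2 + 5*|2|^2]
  = (1/10)[(16) + (3*sqrt(5) + 7) + (7 - 3*sqrt(5)) + (20)] = 50/10 = 5.
A character is irreducible iff <chi, chi> = 1, so this representation is reducible.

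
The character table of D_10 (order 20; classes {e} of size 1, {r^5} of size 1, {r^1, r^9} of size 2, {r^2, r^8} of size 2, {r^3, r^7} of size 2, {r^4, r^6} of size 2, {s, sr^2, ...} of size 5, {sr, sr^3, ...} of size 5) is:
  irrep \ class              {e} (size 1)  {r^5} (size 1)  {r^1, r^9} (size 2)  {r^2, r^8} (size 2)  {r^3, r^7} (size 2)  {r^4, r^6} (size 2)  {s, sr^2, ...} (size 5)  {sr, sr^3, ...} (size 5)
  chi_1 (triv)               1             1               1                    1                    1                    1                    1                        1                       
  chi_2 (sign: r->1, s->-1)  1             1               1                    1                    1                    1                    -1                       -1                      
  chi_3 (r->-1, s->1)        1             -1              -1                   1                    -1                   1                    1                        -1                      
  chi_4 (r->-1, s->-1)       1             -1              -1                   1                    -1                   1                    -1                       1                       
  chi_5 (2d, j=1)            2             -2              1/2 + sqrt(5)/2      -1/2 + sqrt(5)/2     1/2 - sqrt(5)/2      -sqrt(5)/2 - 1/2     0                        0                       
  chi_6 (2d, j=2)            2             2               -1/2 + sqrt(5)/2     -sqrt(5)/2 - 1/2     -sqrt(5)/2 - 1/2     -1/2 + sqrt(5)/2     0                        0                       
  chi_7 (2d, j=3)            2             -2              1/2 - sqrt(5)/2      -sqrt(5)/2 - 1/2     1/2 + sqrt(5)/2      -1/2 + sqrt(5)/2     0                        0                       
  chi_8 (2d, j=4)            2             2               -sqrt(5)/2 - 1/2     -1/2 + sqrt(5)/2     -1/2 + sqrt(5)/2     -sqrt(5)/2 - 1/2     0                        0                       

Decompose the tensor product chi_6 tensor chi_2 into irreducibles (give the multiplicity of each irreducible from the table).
chi_6 tensor chi_2 = chi_6 (all other irreducibles have multiplicity 0).

Justification: The character of a tensor product is the pointwise product (chi_6 * chi_2)(C) = chi_6(C) * chi_2(C):
  {e}: (2)*(1), {r^5}: (2)*(1), {r^1, r^9}: (-1/2 + sqrt(5)/2)*(1), {r^2, r^8}: (-sqrt(5)/2 - 1/2)*(1), {r^3, r^7}: (-sqrt(5)/2 - 1/2)*(1), {r^4, r^6}: (-1/2 + sqrt(5)/2)*(1), {s, sr^2, ...}: (0)*(-1), {sr, sr^3, ...}: (0)*(-1)
so (chi_6 * chi_2) takes values
  {e} -> 2, {r^5} -> 2, {r^1, r^9} -> -1/2 + sqrt(5)/2, {r^2, r^8} -> -sqrt(5)/2 - 1/2, {r^3, r^7} -> -sqrt(5)/2 - 1/2, {r^4, r^6} -> -1/2 + sqrt(5)/2, {s, sr^2, ...} -> 0, {sr, sr^3, ...} -> 0.
Now take the inner product of this character with each irreducible chi from the table, <chi_6*chi_2, chi> = (1/20) sum_C |C| (chi_6*chi_2)(C) conj(chi(C)):
  <chi_6*chi_2, chi_1> = (1/20)[1*(2)*conj(1) + 1*(2)*conj(1) + 2*(-1/2 + sqrt(5)/2)*conj(1) + 2*(-sqrt(5)/2 - 1/2)*conj(1) + 2*(-sqrt(5)/2 - 1/2)*conj(1) + 2*(-1/2 + sqrt(5)/2)*conj(1) + 5*(0)*conj(1) + 5*(0)*conj(1)]
      = (1/20)[(2) + (2) + (-1 + sqrt(5)) + (-sqrt(5) - 1) + (-sqrt(5) - 1) + (-1 + sqrt(5)) + (0) + (0)] = 0/20 = 0
  <chi_6*chi_2, chi_2> = (1/20)[1*(2)*conj(1) + 1*(2)*conj(1) + 2*(-1/2 + sqrt(5)/2)*conj(1) + 2*(-sqrt(5)/2 - 1/2)*conj(1) + 2*(-sqrt(5)/2 - 1/2)*conj(1) + 2*(-1/2 + sqrt(5)/2)*conj(1) + 5*(0)*conj(-1) + 5*(0)*conj(-1)]
      = (1/20)[(2) + (2) + (-1 + sqrt(5)) + (-sqrt(5) - 1) + (-sqrt(5) - 1) + (-1 + sqrt(5)) + (0) + (0)] = 0/20 = 0
  <chi_6*chi_2, chi_3> = (1/20)[1*(2)*conj(1) + 1*(2)*conj(-1) + 2*(-1/2 + sqrt(5)/2)*conj(-1) + 2*(-sqrt(5)/2 - 1/2)*conj(1) + 2*(-sqrt(5)/2 - 1/2)*conj(-1) + 2*(-1/2 + sqrt(5)/2)*conj(1) + 5*(0)*conj(1) + 5*(0)*conj(-1)]
      = (1/20)[(2) + (-2) + (1 - sqrt(5)) + (-sqrt(5) - 1) + (1 + sqrt(5)) + (-1 + sqrt(5)) + (0) + (0)] = 0/20 = 0
  <chi_6*chi_2, chi_4> = (1/20)[1*(2)*conj(1) + 1*(2)*conj(-1) + 2*(-1/2 + sqrt(5)/2)*conj(-1) + 2*(-sqrt(5)/2 - 1/2)*conj(1) + 2*(-sqrt(5)/2 - 1/2)*conj(-1) + 2*(-1/2 + sqrt(5)/2)*conj(1) + 5*(0)*conj(-1) + 5*(0)*conj(1)]
      = (1/20)[(2) + (-2) + (1 - sqrt(5)) + (-sqrt(5) - 1) + (1 + sqrt(5)) + (-1 + sqrt(5)) + (0) + (0)] = 0/20 = 0
  <chi_6*chi_2, chi_5> = (1/20)[1*(2)*conj(2) + 1*(2)*conj(-2) + 2*(-1/2 + sqrt(5)/2)*conj(1/2 + sqrt(5)/2) + 2*(-sqrt(5)/2 - 1/2)*conj(-1/2 + sqrt(5)/2) + 2*(-sqrt(5)/2 - 1/2)*conj(1/2 - sqrt(5)/2) + 2*(-1/2 + sqrt(5)/2)*conj(-sqrt(5)/2 - 1/2) + 5*(0)*conj(0) + 5*(0)*conj(0)]
      = (1/20)[(4) + (-4) + (2) + (-2) + (2) + (-2) + (0) + (0)] = 0/20 = 0
  <chi_6*chi_2, chi_6> = (1/20)[1*(2)*conj(2) + 1*(2)*conj(2) + 2*(-1/2 + sqrt(5)/2)*conj(-1/2 + sqrt(5)/2) + 2*(-sqrt(5)/2 - 1/2)*conj(-sqrt(5)/2 - 1/2) + 2*(-sqrt(5)/2 - 1/2)*conj(-sqrt(5)/2 - 1/2) + 2*(-1/2 + sqrt(5)/2)*conj(-1/2 + sqrt(5)/2) + 5*(0)*conj(0) + 5*(0)*conj(0)]
      = (1/20)[(4) + (4) + (3 - sqrt(5)) + (sqrt(5) + 3) + (sqrt(5) + 3) + (3 - sqrt(5)) + (0) + (0)] = 20/20 = 1
  <chi_6*chi_2, chi_7> = (1/20)[1*(2)*conj(2) + 1*(2)*conj(-2) + 2*(-1/2 + sqrt(5)/2)*conj(1/2 - sqrt(5)/2) + 2*(-sqrt(5)/2 - 1/2)*conj(-sqrt(5)/2 - 1/2) + 2*(-sqrt(5)/2 - 1/2)*conj(1/2 + sqrt(5)/2) + 2*(-1/2 + sqrt(5)/2)*conj(-1/2 + sqrt(5)/2) + 5*(0)*conj(0) + 5*(0)*conj(0)]
      = (1/20)[(4) + (-4) + (-3 + sqrt(5)) + (sqrt(5) + 3) + (-3 - sqrt(5)) + (3 - sqrt(5)) + (0) + (0)] = 0/20 = 0
  <chi_6*chi_2, chi_8> = (1/20)[1*(2)*conj(2) + 1*(2)*conj(2) + 2*(-1/2 + sqrt(5)/2)*conj(-sqrt(5)/2 - 1/2) + 2*(-sqrt(5)/2 - 1/2)*conj(-1/2 + sqrt(5)/2) + 2*(-sqrt(5)/2 - 1/2)*conj(-1/2 + sqrt(5)/2) + 2*(-1/2 + sqrt(5)/2)*conj(-sqrt(5)/2 - 1/2) + 5*(0)*conj(0) + 5*(0)*conj(0)]
      = (1/20)[(4) + (4) + (-2) + (-2) + (-2) + (-2) + (0) + (0)] = 0/20 = 0
Hence the multiplicities are chi_6: 1. Dimension check: dim(chi_6)*dim(chi_2) = 2*1 = 2 and sum (mult * dim) = 1*2 = 2.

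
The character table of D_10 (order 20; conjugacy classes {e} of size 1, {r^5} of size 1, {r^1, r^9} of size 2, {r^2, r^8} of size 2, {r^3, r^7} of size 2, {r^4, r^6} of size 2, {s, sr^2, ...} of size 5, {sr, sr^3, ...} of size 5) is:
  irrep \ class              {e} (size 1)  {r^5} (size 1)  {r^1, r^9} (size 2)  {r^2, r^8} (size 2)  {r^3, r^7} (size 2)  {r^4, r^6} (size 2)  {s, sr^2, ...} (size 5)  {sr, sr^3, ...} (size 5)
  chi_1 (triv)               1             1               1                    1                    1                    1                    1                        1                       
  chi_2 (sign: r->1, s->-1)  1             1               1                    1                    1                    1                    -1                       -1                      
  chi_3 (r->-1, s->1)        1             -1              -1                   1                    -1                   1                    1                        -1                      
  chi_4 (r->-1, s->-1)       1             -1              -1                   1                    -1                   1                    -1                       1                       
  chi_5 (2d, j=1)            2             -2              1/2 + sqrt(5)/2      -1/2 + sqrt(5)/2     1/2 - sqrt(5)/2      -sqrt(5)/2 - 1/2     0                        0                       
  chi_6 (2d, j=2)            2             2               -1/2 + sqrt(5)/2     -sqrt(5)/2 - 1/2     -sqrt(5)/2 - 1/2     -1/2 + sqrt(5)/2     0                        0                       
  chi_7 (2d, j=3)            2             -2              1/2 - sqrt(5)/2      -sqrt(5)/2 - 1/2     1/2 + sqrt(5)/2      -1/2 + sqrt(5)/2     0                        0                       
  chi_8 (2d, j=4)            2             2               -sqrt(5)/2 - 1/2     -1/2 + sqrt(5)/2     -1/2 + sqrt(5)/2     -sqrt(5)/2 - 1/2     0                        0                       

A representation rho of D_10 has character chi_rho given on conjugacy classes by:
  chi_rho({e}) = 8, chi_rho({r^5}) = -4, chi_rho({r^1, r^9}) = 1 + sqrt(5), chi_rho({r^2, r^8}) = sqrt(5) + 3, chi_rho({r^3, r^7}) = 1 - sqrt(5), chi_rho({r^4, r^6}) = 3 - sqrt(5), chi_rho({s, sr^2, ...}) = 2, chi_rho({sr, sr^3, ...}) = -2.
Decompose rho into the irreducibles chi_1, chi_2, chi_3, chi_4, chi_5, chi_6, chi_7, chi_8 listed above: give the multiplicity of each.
Multiplicities: chi_1: 1, chi_2: 1, chi_3: 2, chi_4: 0, chi_5: 2, chi_6: 0, chi_7: 0, chi_8: 0.

Working: Use <chi_rho, chi> = (1/|G|) sum_C |C| * chi_rho(C) * conj(chi(C)) with |G| = 20 for each irreducible chi in the table:
  <chi_rho, chi_1> = (1/20)[1*(8)*conj(1) + 1*(-4)*conj(1) + 2*(1 + sqrt(5))*conj(1) + 2*(sqrt(5) + 3)*conj(1) + 2*(1 - sqrt(5))*conj(1) + 2*(3 - sqrt(5))*conj(1) + 5*(2)*conj(1) + 5*(-2)*conj(1)]
      = (1/20)[(8) + (-4) + (2 + 2*sqrt(5)) + (2*sqrt(5) + 6) + (2 - 2*sqrt(5)) + (6 - 2*sqrt(5)) + (10) + (-10)] = 20/20 = 1
  <chi_rho, chi_2> = (1/20)[1*(8)*conj(1) + 1*(-4)*conj(1) + 2*(1 + sqrt(5))*conj(1) + 2*(sqrt(5) + 3)*conj(1) + 2*(1 - sqrt(5))*conj(1) + 2*(3 - sqrt(5))*conj(1) + 5*(2)*conj(-1) + 5*(-2)*conj(-1)]
      = (1/20)[(8) + (-4) + (2 + 2*sqrt(5)) + (2*sqrt(5) + 6) + (2 - 2*sqrt(5)) + (6 - 2*sqrt(5)) + (-10) + (10)] = 20/20 = 1
  <chi_rho, chi_3> = (1/20)[1*(8)*conj(1) + 1*(-4)*conj(-1) + 2*(1 + sqrt(5))*conj(-1) + 2*(sqrt(5) + 3)*conj(1) + 2*(1 - sqrt(5))*conj(-1) + 2*(3 - sqrt(5))*conj(1) + 5*(2)*conj(1) + 5*(-2)*conj(-1)]
      = (1/20)[(8) + (4) + (-2*sqrt(5) - 2) + (2*sqrt(5) + 6) + (-2 + 2*sqrt(5)) + (6 - 2*sqrt(5)) + (10) + (10)] = 40/20 = 2
  <chi_rho, chi_4> = (1/20)[1*(8)*conj(1) + 1*(-4)*conj(-1) + 2*(1 + sqrt(5))*conj(-1) + 2*(sqrt(5) + 3)*conj(1) + 2*(1 - sqrt(5))*conj(-1) + 2*(3 - sqrt(5))*conj(1) + 5*(2)*conj(-1) + 5*(-2)*conj(1)]
      = (1/20)[(8) + (4) + (-2*sqrt(5) - 2) + (2*sqrt(5) + 6) + (-2 + 2*sqrt(5)) + (6 - 2*sqrt(5)) + (-10) + (-10)] = 0/20 = 0
  <chi_rho, chi_5> = (1/20)[1*(8)*conj(2) + 1*(-4)*conj(-2) + 2*(1 + sqrt(5))*conj(1/2 + sqrt(5)/2) + 2*(sqrt(5) + 3)*conj(-1/2 + sqrt(5)/2) + 2*(1 - sqrt(5))*conj(1/2 - sqrt(5)/2) + 2*(3 - sqrt(5))*conj(-sqrt(5)/2 - 1/2) + 5*(2)*conj(0) + 5*(-2)*conj(0)]
      = (1/20)[(16) + (8) + (2*sqrt(5) + 6) + (2 + 2*sqrt(5)) + (6 - 2*sqrt(5)) + (2 - 2*sqrt(5)) + (0) + (0)] = 40/20 = 2
  <chi_rho, chi_6> = (1/20)[1*(8)*conj(2) + 1*(-4)*conj(2) + 2*(1 + sqrt(5))*conj(-1/2 + sqrt(5)/2) + 2*(sqrt(5) + 3)*conj(-sqrt(5)/2 - 1/2) + 2*(1 - sqrt(5))*conj(-sqrt(5)/2 - 1/2) + 2*(3 - sqrt(5))*conj(-1/2 + sqrt(5)/2) + 5*(2)*conj(0) + 5*(-2)*conj(0)]
      = (1/20)[(16) + (-8) + (4) + (-4*sqrt(5) - 8) + (4) + (-8 + 4*sqrt(5)) + (0) + (0)] = 0/20 = 0
  <chi_rho, chi_7> = (1/20)[1*(8)*conj(2) + 1*(-4)*conj(-2) + 2*(1 + sqrt(5))*conj(1/2 - sqrt(5)/2) + 2*(sqrt(5) + 3)*conj(-sqrt(5)/2 - 1/2) + 2*(1 - sqrt(5))*conj(1/2 + sqrt(5)/2) + 2*(3 - sqrt(5))*conj(-1/2 + sqrt(5)/2) + 5*(2)*conj(0) + 5*(-2)*conj(0)]
      = (1/20)[(16) + (8) + (-4) + (-4*sqrt(5) - 8) + (-4) + (-8 + 4*sqrt(5)) + (0) + (0)] = 0/20 = 0
  <chi_rho, chi_8> = (1/20)[1*(8)*conj(2) + 1*(-4)*conj(2) + 2*(1 + sqrt(5))*conj(-sqrt(5)/2 - 1/2) + 2*(sqrt(5) + 3)*conj(-1/2 + sqrt(5)/2) + 2*(1 - sqrt(5))*conj(-1/2 + sqrt(5)/2) + 2*(3 - sqrt(5))*conj(-sqrt(5)/2 - 1/2) + 5*(2)*conj(0) + 5*(-2)*conj(0)]
      = (1/20)[(16) + (-8) + (-6 - 2*sqrt(5)) + (2 + 2*sqrt(5)) + (-6 + 2*sqrt(5)) + (2 - 2*sqrt(5)) + (0) + (0)] = 0/20 = 0
Dimension check: dim(rho) = sum (mult * dim) = 1*1 + 1*1 + 2*1 + 0*1 + 2*2 + 0*2 + 0*2 + 0*2 = 8 = chi_rho(e) = 8.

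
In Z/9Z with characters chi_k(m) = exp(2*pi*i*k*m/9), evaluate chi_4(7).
chi_4(7) = zeta_9^28 = exp(2*I*pi/9)

Explanation: chi_4(7) = zeta_9^(4*7) = zeta_9^28. Since zeta_9^9 = 1, this equals zeta_9^1 = exp(2*pi*i*1/9) = exp(2*I*pi/9).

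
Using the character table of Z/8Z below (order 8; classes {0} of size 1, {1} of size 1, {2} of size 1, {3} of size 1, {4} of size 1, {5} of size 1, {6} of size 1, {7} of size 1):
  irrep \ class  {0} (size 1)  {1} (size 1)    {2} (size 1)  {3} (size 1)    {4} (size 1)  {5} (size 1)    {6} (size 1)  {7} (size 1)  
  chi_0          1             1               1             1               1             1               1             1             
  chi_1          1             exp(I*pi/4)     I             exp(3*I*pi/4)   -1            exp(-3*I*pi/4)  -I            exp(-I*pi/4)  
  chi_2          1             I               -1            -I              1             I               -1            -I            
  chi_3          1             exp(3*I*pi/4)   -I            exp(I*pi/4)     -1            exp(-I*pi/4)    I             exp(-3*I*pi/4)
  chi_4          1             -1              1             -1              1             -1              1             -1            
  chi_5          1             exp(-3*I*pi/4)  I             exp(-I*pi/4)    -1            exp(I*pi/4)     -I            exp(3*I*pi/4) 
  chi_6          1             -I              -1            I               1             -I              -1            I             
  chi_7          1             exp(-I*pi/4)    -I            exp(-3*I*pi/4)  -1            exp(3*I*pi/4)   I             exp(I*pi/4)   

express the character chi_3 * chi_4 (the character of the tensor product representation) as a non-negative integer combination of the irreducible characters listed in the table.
chi_3 tensor chi_4 = chi_7 (all other irreducibles have multiplicity 0).

Proof sketch: The character of a tensor product is the pointwise product (chi_3 * chi_4)(C) = chi_3(C) * chi_4(C):
  {0}: (1)*(1), {1}: (exp(3*I*pi/4))*(-1), {2}: (-I)*(1), {3}: (exp(I*pi/4))*(-1), {4}: (-1)*(1), {5}: (exp(-I*pi/4))*(-1), {6}: (I)*(1), {7}: (exp(-3*I*pi/4))*(-1)
so (chi_3 * chi_4) takes values
  {0} -> 1, {1} -> -exp(3*I*pi/4), {2} -> -I, {3} -> -exp(I*pi/4), {4} -> -1, {5} -> -exp(-I*pi/4), {6} -> I, {7} -> -exp(-3*I*pi/4).
Now take the inner product of this character with each irreducible chi from the table, <chi_3*chi_4, chi> = (1/8) sum_C |C| (chi_3*chi_4)(C) conj(chi(C)):
  <chi_3*chi_4, chi_0> = (1/8)[1*(1)*conj(1) + 1*(-exp(3*I*pi/4))*conj(1) + 1*(-I)*conj(1) + 1*(-exp(I*pi/4))*conj(1) + 1*(-1)*conj(1) + 1*(-exp(-I*pi/4))*conj(1) + 1*(I)*conj(1) + 1*(-exp(-3*I*pi/4))*conj(1)]
      = (1/8)[(1) + (-exp(3*I*pi/4)) + (-I) + (-exp(I*pi/4)) + (-1) + (-exp(-I*pi/4)) + (I) + (-exp(-3*I*pi/4))] = 0/8 = 0
  <chi_3*chi_4, chi_1> = (1/8)[1*(1)*conj(1) + 1*(-exp(3*I*pi/4))*conj(exp(I*pi/4)) + 1*(-I)*conj(I) + 1*(-exp(I*pi/4))*conj(exp(3*I*pi/4)) + 1*(-1)*conj(-1) + 1*(-exp(-I*pi/4))*conj(exp(-3*I*pi/4)) + 1*(I)*conj(-I) + 1*(-exp(-3*I*pi/4))*conj(exp(-I*pi/4))]
      = (1/8)[(1) + (-I) + (-1) + (I) + (1) + (-I) + (-1) + (I)] = 0/8 = 0
  <chi_3*chi_4, chi_2> = (1/8)[1*(1)*conj(1) + 1*(-exp(3*I*pi/4))*conj(I) + 1*(-I)*conj(-1) + 1*(-exp(I*pi/4))*conj(-I) + 1*(-1)*conj(1) + 1*(-exp(-I*pi/4))*conj(I) + 1*(I)*conj(-1) + 1*(-exp(-3*I*pi/4))*conj(-I)]
      = (1/8)[(1) + (exp(-3*I*pi/4)) + (I) + (-exp(3*I*pi/4)) + (-1) + (exp(I*pi/4)) + (-I) + (-exp(-I*pi/4))] = 0/8 = 0
  <chi_3*chi_4, chi_3> = (1/8)[1*(1)*conj(1) + 1*(-exp(3*I*pi/4))*conj(exp(3*I*pi/4)) + 1*(-I)*conj(-I) + 1*(-exp(I*pi/4))*conj(exp(I*pi/4)) + 1*(-1)*conj(-1) + 1*(-exp(-I*pi/4))*conj(exp(-I*pi/4)) + 1*(I)*conj(I) + 1*(-exp(-3*I*pi/4))*conj(exp(-3*I*pi/4))]
      = (1/8)[(1) + (-1) + (1) + (-1) + (1) + (-1) + (1) + (-1)] = 0/8 = 0
  <chi_3*chi_4, chi_4> = (1/8)[1*(1)*conj(1) + 1*(-exp(3*I*pi/4))*conj(-1) + 1*(-I)*conj(1) + 1*(-exp(I*pi/4))*conj(-1) + 1*(-1)*conj(1) + 1*(-exp(-I*pi/4))*conj(-1) + 1*(I)*conj(1) + 1*(-exp(-3*I*pi/4))*conj(-1)]
      = (1/8)[(1) + (exp(3*I*pi/4)) + (-I) + (exp(I*pi/4)) + (-1) + (exp(-I*pi/4)) + (I) + (exp(-3*I*pi/4))] = 0/8 = 0
  <chi_3*chi_4, chi_5> = (1/8)[1*(1)*conj(1) + 1*(-exp(3*I*pi/4))*conj(exp(-3*I*pi/4)) + 1*(-I)*conj(I) + 1*(-exp(I*pi/4))*conj(exp(-I*pi/4)) + 1*(-1)*conj(-1) + 1*(-exp(-I*pi/4))*conj(exp(I*pi/4)) + 1*(I)*conj(-I) + 1*(-exp(-3*I*pi/4))*conj(exp(3*I*pi/4))]
      = (1/8)[(1) + (I) + (-1) + (-I) + (1) + (I) + (-1) + (-I)] = 0/8 = 0
  <chi_3*chi_4, chi_6> = (1/8)[1*(1)*conj(1) + 1*(-exp(3*I*pi/4))*conj(-I) + 1*(-I)*conj(-1) + 1*(-exp(I*pi/4))*conj(I) + 1*(-1)*conj(1) + 1*(-exp(-I*pi/4))*conj(-I) + 1*(I)*conj(-1) + 1*(-exp(-3*I*pi/4))*conj(I)]
      = (1/8)[(1) + (-exp(-3*I*pi/4)) + (I) + (exp(3*I*pi/4)) + (-1) + (-exp(I*pi/4)) + (-I) + (exp(-I*pi/4))] = 0/8 = 0
  <chi_3*chi_4, chi_7> = (1/8)[1*(1)*conj(1) + 1*(-exp(3*I*pi/4))*conj(exp(-I*pi/4)) + 1*(-I)*conj(-I) + 1*(-exp(I*pi/4))*conj(exp(-3*I*pi/4)) + 1*(-1)*conj(-1) + 1*(-exp(-I*pi/4))*conj(exp(3*I*pi/4)) + 1*(I)*conj(I) + 1*(-exp(-3*I*pi/4))*conj(exp(I*pi/4))]
      = (1/8)[(1) + (1) + (1) + (1) + (1) + (1) + (1) + (1)] = 8/8 = 1
(Exp terms are combined using exp(i*s)*conj(exp(i*t)) = exp(i*(s-t)), and sums of them are collapsed using the identity that for every m > 1 the m distinct m-th roots of unity sum to 0, e.g. 1 + exp(2*I*pi/3) + exp(-2*I*pi/3) = 0.)
Hence the multiplicities are chi_7: 1. Dimension check: dim(chi_3)*dim(chi_4) = 1*1 = 1 and sum (mult * dim) = 1*1 = 1.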